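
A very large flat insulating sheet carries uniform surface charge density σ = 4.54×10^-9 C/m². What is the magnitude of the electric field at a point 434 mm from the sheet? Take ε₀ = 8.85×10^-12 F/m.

By planar symmetry E is perpendicular to the sheet and uniform; use a Gaussian pillbox with flat faces of area A on each side of the sheet.
Only the two end caps contribute flux: Φ = 2EA. With Q_enc = σA, Gauss's law gives E = |σ|/(2ε₀).
E = |σ|/(2ε₀) = (4.54e-9)/(2·8.85×10^-12) = 256 N/C.

|E| ≈ 256 V/m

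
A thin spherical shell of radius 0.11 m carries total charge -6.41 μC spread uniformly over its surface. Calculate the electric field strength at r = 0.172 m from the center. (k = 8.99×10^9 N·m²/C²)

E = 1.95e6 V/m

By spherical symmetry E is radial; choose a Gaussian sphere of radius r = 0.172 m (r > 0.11 m).
The entire shell is enclosed: Q_enc = -6.41×10^-6 C.
Since E is radial and uniform over the Gaussian sphere, Φ = E·4πr² = Q_enc/ε₀.
E = k|Q_enc|/r² = (8.99×10^9)(6.41e-6)/(0.172)² = 1.95×10^6 N/C.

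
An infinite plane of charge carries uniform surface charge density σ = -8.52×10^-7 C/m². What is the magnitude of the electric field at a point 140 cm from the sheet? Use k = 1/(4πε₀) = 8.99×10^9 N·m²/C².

The symmetry is planar: E is normal to the sheet and the same magnitude on both sides. Take a pillbox straddling the sheet with end-cap area A.
Flux Φ = 2EA and Q_enc = σA, so 2EA = σA/ε₀ ⇒ E = |σ|/(2ε₀), independent of distance.
E = 2πk|σ| = 2π(8.99×10^9)(8.52×10^-7) = 4.81e4 N/C.

4.81e4 N/C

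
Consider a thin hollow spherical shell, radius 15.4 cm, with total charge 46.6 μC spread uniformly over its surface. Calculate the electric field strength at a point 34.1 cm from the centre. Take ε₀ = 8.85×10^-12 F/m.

Symmetry ⇒ E = E(r) r̂. Gaussian sphere of radius r = 34.1 cm (r > 15.4 cm).
The entire shell is enclosed: Q_enc = 4.66×10^-5 C.
Applying ∮E·dA = Q_enc/ε₀ with Φ = E(4πr²):
E = |Q_enc|/(4πε₀r²) = (4.66×10^-5)/(4π·8.85×10^-12·(0.341)²) = 3.60e6 N/C.

3.60×10^6 N/C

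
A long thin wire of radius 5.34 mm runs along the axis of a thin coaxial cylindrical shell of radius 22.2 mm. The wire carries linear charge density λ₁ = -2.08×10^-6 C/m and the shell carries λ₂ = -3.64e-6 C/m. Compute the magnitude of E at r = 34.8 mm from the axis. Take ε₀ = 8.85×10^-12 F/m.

Choose a coaxial cylinder of radius r = 34.8 mm (arbitrary length L) as the Gaussian surface (r > 22.2 mm, enclosing both).
λ_enc = λ₁ + λ₂ = (-2.08e-6) + (-3.64×10^-6) = -5.72e-6 C/m.
By Gauss's law (flux through the curved wall only), E·2πrL = λ_enc L/ε₀.
E = |λ_enc|/(2πε₀r) = (5.72×10^-6)/(2π·8.85×10^-12·0.0348) = 2.96e6 N/C.

|E| = 2.96e6 N/C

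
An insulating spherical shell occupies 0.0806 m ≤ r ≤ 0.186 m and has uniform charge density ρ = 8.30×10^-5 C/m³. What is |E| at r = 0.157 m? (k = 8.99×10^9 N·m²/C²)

Symmetry ⇒ E = E(r) r̂. Gaussian sphere of radius r = 0.157 m (within the shell material, 0.0806 m < r < 0.186 m).
Enclosed charge is the volume from a to r: Q_enc = (4π/3)ρ(r³ − a³) = 1.163×10^-6 C.
Since E is radial and uniform over the Gaussian sphere, Φ = E·4πr² = Q_enc/ε₀.
E = k|Q_enc|/r² = (8.99×10^9)(1.163e-6)/(0.157)² = 4.24e5 N/C.

4.24×10^5 N/C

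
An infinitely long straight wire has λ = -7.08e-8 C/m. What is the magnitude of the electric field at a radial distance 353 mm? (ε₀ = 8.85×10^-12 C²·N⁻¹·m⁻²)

E ≈ 3.61×10^3 N/C

Choose a coaxial cylinder of radius r = 353 mm (arbitrary length L) as the Gaussian surface.
Q_enc = λL, so λ_enc = -7.08×10^-8 C/m.
Applying ∮E·dA = Q_enc/ε₀ with the end caps contributing no flux:
E = |λ_enc|/(2πε₀r) = (7.08e-8)/(2π·8.85×10^-12·0.353) = 3.61e3 N/C.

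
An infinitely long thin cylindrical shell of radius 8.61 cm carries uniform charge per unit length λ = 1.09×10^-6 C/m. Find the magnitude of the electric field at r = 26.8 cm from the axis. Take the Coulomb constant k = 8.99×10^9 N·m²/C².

E = 7.31×10^4 N/C

Choose a coaxial cylinder of radius r = 26.8 cm (arbitrary length L) as the Gaussian surface (r > 8.61 cm).
The full line charge is enclosed: λ_enc = 1.09e-6 C/m.
Applying ∮E·dA = Q_enc/ε₀ with the end caps contributing no flux:
E = 2k|λ_enc|/r = 2(8.99×10^9)(1.09×10^-6)/(0.268) = 7.31e4 N/C.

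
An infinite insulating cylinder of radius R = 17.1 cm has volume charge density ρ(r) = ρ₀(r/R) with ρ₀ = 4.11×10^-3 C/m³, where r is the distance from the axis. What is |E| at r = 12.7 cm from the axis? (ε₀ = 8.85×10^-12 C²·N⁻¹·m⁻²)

Choose a coaxial cylinder of radius r = 12.7 cm (arbitrary length L) as the Gaussian surface (r < R).
λ_enc = ∫₀^r ρ(r')·2πr' dr' = (2πρ₀/R)·r^3/3 = 1.031×10^-4 C/m.
By Gauss's law (flux through the curved wall only), E·2πrL = λ_enc L/ε₀.
E = |λ_enc|/(2πε₀r) = (1.031×10^-4)/(2π·8.85×10^-12·0.127) = 1.46×10^7 N/C.

|E| ≈ 1.46e7 N/C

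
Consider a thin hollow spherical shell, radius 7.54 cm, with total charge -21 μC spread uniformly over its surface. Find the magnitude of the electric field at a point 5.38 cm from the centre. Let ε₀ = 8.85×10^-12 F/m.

Symmetry ⇒ E = E(r) r̂. Gaussian sphere of radius r = 5.38 cm (inside the shell, r < 7.54 cm).
No charge lies within this surface, so Q_enc = 0 and Gauss's law gives E·4πr² = 0 ⇒ E = 0.

E = 0 (no enclosed charge)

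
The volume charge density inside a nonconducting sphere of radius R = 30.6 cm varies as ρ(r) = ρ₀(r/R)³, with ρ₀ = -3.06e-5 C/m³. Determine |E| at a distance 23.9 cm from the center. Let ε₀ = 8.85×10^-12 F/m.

Symmetry ⇒ E = E(r) r̂. Gaussian sphere of radius r = 23.9 cm (r < R).
Integrate the density: Q_enc = 4π ∫₀^r ρ₀(r'/R)^3 r'² dr' = 4πρ₀ r^6/(6·R³) = -4.169×10^-7 C.
Since E is radial and uniform over the Gaussian sphere, Φ = E·4πr² = Q_enc/ε₀.
E = |Q_enc|/(4πε₀r²) = (4.169×10^-7)/(4π·8.85×10^-12·(0.239)²) = 6.56×10^4 N/C.

E ≈ 6.56e4 V/m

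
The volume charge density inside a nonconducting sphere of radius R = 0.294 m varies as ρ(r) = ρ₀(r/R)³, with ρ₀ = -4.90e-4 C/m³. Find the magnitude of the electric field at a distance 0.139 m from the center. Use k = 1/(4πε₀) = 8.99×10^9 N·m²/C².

Take a concentric spherical Gaussian surface of radius r = 0.139 m (r < R).
Q_enc = ∫₀^r ρ(r')·4πr'² dr' = (4πρ₀/R³) ∫₀^r r'^5 dr' = 4πρ₀ r^6/(6·R³) = -2.913×10^-7 C.
By Gauss's law, ∮E·dA = E·4πr² = Q_enc/ε₀.
E = k|Q_enc|/r² = (8.99×10^9)(2.913×10^-7)/(0.139)² = 1.36e5 N/C.

1.36×10^5 N/C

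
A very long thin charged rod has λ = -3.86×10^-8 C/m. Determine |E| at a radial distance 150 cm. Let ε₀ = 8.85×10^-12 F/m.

463 V/m

By cylindrical symmetry E is radial; use a coaxial Gaussian cylinder of radius 150 cm and length L.
Q_enc = λL, so λ_enc = -3.86e-8 C/m.
Since E is radial and uniform over the curved surface, Φ = E·2πrL = Q_enc/ε₀ = λ_enc L/ε₀.
E = |λ_enc|/(2πε₀r) = (3.86×10^-8)/(2π·8.85×10^-12·1.5) = 463 N/C.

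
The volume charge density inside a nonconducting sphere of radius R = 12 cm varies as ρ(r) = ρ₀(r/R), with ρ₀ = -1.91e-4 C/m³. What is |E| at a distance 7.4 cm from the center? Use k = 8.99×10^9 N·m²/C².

By spherical symmetry E is radial; choose a Gaussian sphere of radius r = 7.4 cm (r < R).
Integrate the density: Q_enc = 4π ∫₀^r ρ₀(r'/R)^1 r'² dr' = 4πρ₀ r^4/(4·R) = -1.499×10^-7 C.
Since E is radial and uniform over the Gaussian sphere, Φ = E·4πr² = Q_enc/ε₀.
E = k|Q_enc|/r² = (8.99×10^9)(1.499e-7)/(0.074)² = 2.46×10^5 N/C.

|E| ≈ 2.46e5 N/C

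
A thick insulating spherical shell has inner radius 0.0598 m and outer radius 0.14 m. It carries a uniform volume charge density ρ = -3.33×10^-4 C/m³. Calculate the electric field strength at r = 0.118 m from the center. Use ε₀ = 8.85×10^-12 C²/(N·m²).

E ≈ 1.29e6 N/C

Symmetry ⇒ E = E(r) r̂. Gaussian sphere of radius r = 0.118 m (within the shell material, 0.0598 m < r < 0.14 m).
Only the shell between 0.0598 m and r is enclosed: Q_enc = ρ·(4π/3)(r³ − a³) = (-3.33×10^-4)·(4π/3)·((0.118)³ − (0.0598)³) = -1.994×10^-6 C.
Applying ∮E·dA = Q_enc/ε₀ with Φ = E(4πr²):
E = |Q_enc|/(4πε₀r²) = (1.994×10^-6)/(4π·8.85×10^-12·(0.118)²) = 1.29e6 N/C.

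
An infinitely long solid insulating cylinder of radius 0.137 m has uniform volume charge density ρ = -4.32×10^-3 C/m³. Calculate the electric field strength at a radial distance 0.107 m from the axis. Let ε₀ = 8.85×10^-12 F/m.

Choose a coaxial cylinder of radius r = 0.107 m (arbitrary length L) as the Gaussian surface (r < R).
Charge inside radius r per length L is ρ·πr²·L, so λ_enc = ρπr² = -1.554e-4 C/m.
Applying ∮E·dA = Q_enc/ε₀ with the end caps contributing no flux:
E = |λ_enc|/(2πε₀r) = (1.554e-4)/(2π·8.85×10^-12·0.107) = 2.61×10^7 N/C.

|E| ≈ 2.61e7 N/C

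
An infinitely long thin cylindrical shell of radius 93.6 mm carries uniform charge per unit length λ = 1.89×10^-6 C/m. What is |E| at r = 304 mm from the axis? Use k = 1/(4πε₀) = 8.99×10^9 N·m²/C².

Take a coaxial cylindrical Gaussian surface of radius r = 304 mm and length L (r > 93.6 mm).
The full line charge is enclosed: λ_enc = 1.89e-6 C/m.
Since E is radial and uniform over the curved surface, Φ = E·2πrL = Q_enc/ε₀ = λ_enc L/ε₀.
E = 2k|λ_enc|/r = 2(8.99×10^9)(1.89×10^-6)/(0.304) = 1.12e5 N/C.

|E| = 1.12×10^5 N/C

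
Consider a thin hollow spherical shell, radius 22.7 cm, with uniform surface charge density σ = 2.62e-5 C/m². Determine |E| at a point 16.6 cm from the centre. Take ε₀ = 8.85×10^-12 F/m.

Symmetry ⇒ E = E(r) r̂. Gaussian sphere of radius r = 16.6 cm (inside the shell, r < 22.7 cm).
All the charge is outside the Gaussian surface: Q_enc = 0, hence E = 0 everywhere inside the shell.

|E| = 0 N/C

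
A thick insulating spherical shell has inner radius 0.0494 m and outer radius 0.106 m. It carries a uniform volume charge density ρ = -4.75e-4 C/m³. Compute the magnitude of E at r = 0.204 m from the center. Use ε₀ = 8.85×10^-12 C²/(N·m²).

By spherical symmetry E is radial; choose a Gaussian sphere of radius r = 0.204 m (r > 0.106 m, enclosing the whole shell).
Q_enc = ρ·(4π/3)(b³ − a³) = (-4.75e-4)·(4π/3)·((0.106)³ − (0.0494)³) = -2.13×10^-6 C.
Gauss's law: E·4πr² = Q_enc/ε₀.
E = |Q_enc|/(4πε₀r²) = (2.13×10^-6)/(4π·8.85×10^-12·(0.204)²) = 4.60×10^5 N/C.

E ≈ 4.60×10^5 N/C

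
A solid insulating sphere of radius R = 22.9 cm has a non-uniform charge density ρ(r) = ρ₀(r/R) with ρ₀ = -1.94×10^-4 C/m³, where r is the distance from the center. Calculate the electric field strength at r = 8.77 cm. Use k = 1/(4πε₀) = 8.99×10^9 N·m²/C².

Use a concentric Gaussian sphere at r = 8.77 cm (r < R).
Integrate the density: Q_enc = 4π ∫₀^r ρ₀(r'/R)^1 r'² dr' = 4πρ₀ r^4/(4·R) = -1.574e-7 C.
Gauss's law: E·4πr² = Q_enc/ε₀.
E = k|Q_enc|/r² = (8.99×10^9)(1.574e-7)/(0.0877)² = 1.84×10^5 N/C.

|E| = 1.84×10^5 N/C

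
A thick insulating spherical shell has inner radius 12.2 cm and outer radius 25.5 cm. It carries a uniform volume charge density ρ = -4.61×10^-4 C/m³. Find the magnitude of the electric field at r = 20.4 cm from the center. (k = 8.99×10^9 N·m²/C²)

|E| = 2.78e6 V/m

By spherical symmetry E is radial; choose a Gaussian sphere of radius r = 20.4 cm (within the shell material, 12.2 cm < r < 25.5 cm).
Only the shell between 12.2 cm and r is enclosed: Q_enc = ρ·(4π/3)(r³ − a³) = (-4.61×10^-4)·(4π/3)·((0.204)³ − (0.122)³) = -1.289×10^-5 C.
By Gauss's law, ∮E·dA = E·4πr² = Q_enc/ε₀.
E = k|Q_enc|/r² = (8.99×10^9)(1.289e-5)/(0.204)² = 2.78e6 N/C.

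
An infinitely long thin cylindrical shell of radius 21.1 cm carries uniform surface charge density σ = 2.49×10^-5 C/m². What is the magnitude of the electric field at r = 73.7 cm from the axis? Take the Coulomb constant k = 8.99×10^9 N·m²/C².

Choose a coaxial cylinder of radius r = 73.7 cm (arbitrary length L) as the Gaussian surface (r > 21.1 cm).
The whole shell is enclosed: λ_enc = σ·2πR = (2.49×10^-5)·2π·(0.211) = 3.301e-5 C/m.
Gauss's law: E·2πrL = λ_enc L/ε₀.
E = 2k|λ_enc|/r = 2(8.99×10^9)(3.301e-5)/(0.737) = 8.05×10^5 N/C.

|E| ≈ 8.05×10^5 V/m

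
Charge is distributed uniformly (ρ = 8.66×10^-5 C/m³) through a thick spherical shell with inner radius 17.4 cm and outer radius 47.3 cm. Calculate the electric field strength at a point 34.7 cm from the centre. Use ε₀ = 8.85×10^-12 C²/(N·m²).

9.89×10^5 N/C

By spherical symmetry E is radial; choose a Gaussian sphere of radius r = 34.7 cm (within the shell material, 17.4 cm < r < 47.3 cm).
Only the shell between 17.4 cm and r is enclosed: Q_enc = ρ·(4π/3)(r³ − a³) = (8.66×10^-5)·(4π/3)·((0.347)³ − (0.174)³) = 1.325e-5 C.
Gauss's law: E·4πr² = Q_enc/ε₀.
E = |Q_enc|/(4πε₀r²) = (1.325×10^-5)/(4π·8.85×10^-12·(0.347)²) = 9.89×10^5 N/C.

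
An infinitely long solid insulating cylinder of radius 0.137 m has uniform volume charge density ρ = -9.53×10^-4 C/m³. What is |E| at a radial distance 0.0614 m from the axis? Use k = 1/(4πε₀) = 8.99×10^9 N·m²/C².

|E| ≈ 3.31e6 N/C

Choose a coaxial cylinder of radius r = 0.0614 m (arbitrary length L) as the Gaussian surface (r < R).
Charge inside radius r per length L is ρ·πr²·L, so λ_enc = ρπr² = -1.129×10^-5 C/m.
Applying ∮E·dA = Q_enc/ε₀ with the end caps contributing no flux:
E = 2k|λ_enc|/r = 2(8.99×10^9)(1.129×10^-5)/(0.0614) = 3.31e6 N/C.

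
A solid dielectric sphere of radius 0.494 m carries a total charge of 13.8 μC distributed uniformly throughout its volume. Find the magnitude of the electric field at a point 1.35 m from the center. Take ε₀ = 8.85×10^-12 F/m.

|E| = 6.81×10^4 N/C

Use a concentric Gaussian sphere at r = 1.35 m (r > R, so the entire charge is enclosed).
Q_enc = 13.8 μC = 1.38e-5 C.
By Gauss's law, ∮E·dA = E·4πr² = Q_enc/ε₀.
E = |Q_enc|/(4πε₀r²) = (1.38×10^-5)/(4π·8.85×10^-12·(1.35)²) = 6.81×10^4 N/C.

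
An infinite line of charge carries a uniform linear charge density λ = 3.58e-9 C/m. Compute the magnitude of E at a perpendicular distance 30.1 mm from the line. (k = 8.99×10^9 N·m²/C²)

Coaxial Gaussian cylinder, radius r = 30.1 mm, length L.
Q_enc = λL, so λ_enc = 3.58e-9 C/m.
Since E is radial and uniform over the curved surface, Φ = E·2πrL = Q_enc/ε₀ = λ_enc L/ε₀.
E = 2k|λ_enc|/r = 2(8.99×10^9)(3.58×10^-9)/(0.0301) = 2.14×10^3 N/C.

|E| ≈ 2.14×10^3 V/m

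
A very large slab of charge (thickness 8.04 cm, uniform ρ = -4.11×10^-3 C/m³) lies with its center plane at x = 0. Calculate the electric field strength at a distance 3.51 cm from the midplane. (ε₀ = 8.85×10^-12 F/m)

By symmetry E is perpendicular to the slab. A Gaussian pillbox from −3.51 cm to +3.51 cm (face area A) lies entirely within the slab.
Q_enc = ρ·(2x)·A and flux = 2EA, so 2EA = 2ρxA/ε₀ ⇒ E = |ρ|x/ε₀.
E = (4.11×10^-3)(0.0351)/(8.85×10^-12) = 1.63×10^7 N/C.

|E| = 1.63e7 N/C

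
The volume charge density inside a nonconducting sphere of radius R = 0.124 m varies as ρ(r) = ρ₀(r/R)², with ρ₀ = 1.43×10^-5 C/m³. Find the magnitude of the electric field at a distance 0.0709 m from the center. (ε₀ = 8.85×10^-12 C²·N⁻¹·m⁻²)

Take a concentric spherical Gaussian surface of radius r = 0.0709 m (r < R).
Integrate the density: Q_enc = 4π ∫₀^r ρ₀(r'/R)^2 r'² dr' = 4πρ₀ r^5/(5·R²) = 4.188×10^-9 C.
Applying ∮E·dA = Q_enc/ε₀ with Φ = E(4πr²):
E = |Q_enc|/(4πε₀r²) = (4.188×10^-9)/(4π·8.85×10^-12·(0.0709)²) = 7.49e3 N/C.

|E| ≈ 7.49e3 N/C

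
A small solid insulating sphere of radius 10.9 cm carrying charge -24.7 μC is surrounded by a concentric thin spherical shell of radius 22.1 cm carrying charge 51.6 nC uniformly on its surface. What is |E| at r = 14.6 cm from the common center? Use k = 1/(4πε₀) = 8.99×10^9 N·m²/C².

E = 1.04×10^7 V/m

By spherical symmetry E is radial; choose a Gaussian sphere of radius r = 14.6 cm (between the bodies, 10.9 cm < r < 22.1 cm).
The shell at 22.1 cm lies outside the Gaussian surface, so Q_enc = -24.7 μC = -2.47e-5 C.
Applying ∮E·dA = Q_enc/ε₀ with Φ = E(4πr²):
E = k|Q_enc|/r² = (8.99×10^9)(2.47e-5)/(0.146)² = 1.04e7 N/C.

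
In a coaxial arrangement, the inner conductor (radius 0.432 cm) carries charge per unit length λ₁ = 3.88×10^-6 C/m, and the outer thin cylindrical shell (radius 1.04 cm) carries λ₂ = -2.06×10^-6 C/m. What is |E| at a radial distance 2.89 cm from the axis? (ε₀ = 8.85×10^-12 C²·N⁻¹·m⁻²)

E ≈ 1.13×10^6 N/C

Take a coaxial cylindrical Gaussian surface of radius r = 2.89 cm and length L (r > 1.04 cm, enclosing both).
λ_enc = λ₁ + λ₂ = (3.88×10^-6) + (-2.06e-6) = 1.82e-6 C/m.
Since E is radial and uniform over the curved surface, Φ = E·2πrL = Q_enc/ε₀ = λ_enc L/ε₀.
E = |λ_enc|/(2πε₀r) = (1.82×10^-6)/(2π·8.85×10^-12·0.0289) = 1.13×10^6 N/C.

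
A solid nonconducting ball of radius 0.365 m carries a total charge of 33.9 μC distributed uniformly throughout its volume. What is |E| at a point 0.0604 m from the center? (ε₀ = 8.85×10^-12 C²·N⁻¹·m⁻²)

|E| = 3.79×10^5 V/m

By spherical symmetry E is radial; choose a Gaussian sphere of radius r = 0.0604 m (r < R).
For a uniform sphere the enclosed fraction is (r/R)³, so Q_enc = (33.9 μC)(0.0604/0.365)³ = 1.536e-7 C.
Applying ∮E·dA = Q_enc/ε₀ with Φ = E(4πr²):
E = |Q_enc|/(4πε₀r²) = (1.536e-7)/(4π·8.85×10^-12·(0.0604)²) = 3.79×10^5 N/C.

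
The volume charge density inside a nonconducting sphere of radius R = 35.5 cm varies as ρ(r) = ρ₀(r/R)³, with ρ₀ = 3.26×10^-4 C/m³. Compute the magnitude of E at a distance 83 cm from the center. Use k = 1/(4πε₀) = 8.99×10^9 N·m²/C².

E = 3.99e5 N/C

By spherical symmetry E is radial; choose a Gaussian sphere of radius r = 83 cm (r > R, all charge enclosed).
Q_enc = 4π ∫₀^R ρ₀(r'/R)^3 r'² dr' = 4πρ₀R³/6 = 3.055×10^-5 C.
Since E is radial and uniform over the Gaussian sphere, Φ = E·4πr² = Q_enc/ε₀.
E = k|Q_enc|/r² = (8.99×10^9)(3.055×10^-5)/(0.83)² = 3.99×10^5 N/C.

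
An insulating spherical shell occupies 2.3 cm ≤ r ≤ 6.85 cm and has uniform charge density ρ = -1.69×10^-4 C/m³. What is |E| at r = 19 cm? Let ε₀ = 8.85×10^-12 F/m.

By spherical symmetry E is radial; choose a Gaussian sphere of radius r = 19 cm (r > 6.85 cm, enclosing the whole shell).
Q_enc = ρ·(4π/3)(b³ − a³) = (-1.69e-4)·(4π/3)·((0.0685)³ − (0.023)³) = -2.189×10^-7 C.
By Gauss's law, ∮E·dA = E·4πr² = Q_enc/ε₀.
E = |Q_enc|/(4πε₀r²) = (2.189×10^-7)/(4π·8.85×10^-12·(0.19)²) = 5.45×10^4 N/C.

E ≈ 5.45×10^4 N/C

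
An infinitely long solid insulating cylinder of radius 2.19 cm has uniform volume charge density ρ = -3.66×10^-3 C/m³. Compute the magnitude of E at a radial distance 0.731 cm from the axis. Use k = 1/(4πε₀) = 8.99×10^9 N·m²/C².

By cylindrical symmetry E is radial; use a coaxial Gaussian cylinder of radius 0.731 cm and length L (r < R).
Charge inside radius r per length L is ρ·πr²·L, so λ_enc = ρπr² = -6.144e-7 C/m.
Applying ∮E·dA = Q_enc/ε₀ with the end caps contributing no flux:
E = 2k|λ_enc|/r = 2(8.99×10^9)(6.144×10^-7)/(0.00731) = 1.51×10^6 N/C.

E = 1.51×10^6 V/m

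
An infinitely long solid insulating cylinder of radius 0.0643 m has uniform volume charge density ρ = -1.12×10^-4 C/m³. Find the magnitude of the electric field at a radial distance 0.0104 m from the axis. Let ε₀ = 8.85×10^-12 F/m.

E ≈ 6.58×10^4 V/m

Choose a coaxial cylinder of radius r = 0.0104 m (arbitrary length L) as the Gaussian surface (r < R).
Enclosed charge per unit length: λ_enc = ρ·πr² = (-1.12e-4)π(0.0104)² = -3.806×10^-8 C/m.
Since E is radial and uniform over the curved surface, Φ = E·2πrL = Q_enc/ε₀ = λ_enc L/ε₀.
E = |λ_enc|/(2πε₀r) = (3.806e-8)/(2π·8.85×10^-12·0.0104) = 6.58×10^4 N/C.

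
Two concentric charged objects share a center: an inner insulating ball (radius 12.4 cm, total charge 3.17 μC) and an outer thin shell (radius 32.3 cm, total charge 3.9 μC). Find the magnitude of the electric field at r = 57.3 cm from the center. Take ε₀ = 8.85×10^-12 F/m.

Use a concentric Gaussian sphere at r = 57.3 cm (r > 32.3 cm, enclosing both).
Q_enc = (3.17 μC) + (3.9 μC) = 7.07e-6 C.
Applying ∮E·dA = Q_enc/ε₀ with Φ = E(4πr²):
E = |Q_enc|/(4πε₀r²) = (7.07×10^-6)/(4π·8.85×10^-12·(0.573)²) = 1.94×10^5 N/C.

|E| = 1.94×10^5 N/C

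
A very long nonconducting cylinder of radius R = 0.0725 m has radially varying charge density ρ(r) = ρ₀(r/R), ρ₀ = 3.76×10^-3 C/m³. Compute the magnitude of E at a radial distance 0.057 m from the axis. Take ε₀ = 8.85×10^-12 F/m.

By cylindrical symmetry E is radial; use a coaxial Gaussian cylinder of radius 0.057 m and length L (r < R).
Integrating ρ over the cross-section to radius r: λ_enc = (2πρ₀/R) ∫₀^r r'^2 dr' = 2πρ₀ r^3/(3·R) = 2.012×10^-5 C/m.
Gauss's law: E·2πrL = λ_enc L/ε₀.
E = |λ_enc|/(2πε₀r) = (2.012×10^-5)/(2π·8.85×10^-12·0.057) = 6.35×10^6 N/C.

E = 6.35e6 V/m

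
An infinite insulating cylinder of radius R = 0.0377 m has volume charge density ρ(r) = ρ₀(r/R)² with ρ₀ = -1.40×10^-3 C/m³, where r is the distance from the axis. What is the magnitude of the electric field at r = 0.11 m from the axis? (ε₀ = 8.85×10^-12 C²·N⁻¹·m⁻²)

Choose a coaxial cylinder of radius r = 0.11 m (arbitrary length L) as the Gaussian surface (r > R, full charge per length enclosed).
λ_enc = 2π ∫₀^R ρ₀(r'/R)^2 r' dr' = 2πρ₀R²/4 = -3.126e-6 C/m.
Since E is radial and uniform over the curved surface, Φ = E·2πrL = Q_enc/ε₀ = λ_enc L/ε₀.
E = |λ_enc|/(2πε₀r) = (3.126×10^-6)/(2π·8.85×10^-12·0.11) = 5.11e5 N/C.

E ≈ 5.11×10^5 N/C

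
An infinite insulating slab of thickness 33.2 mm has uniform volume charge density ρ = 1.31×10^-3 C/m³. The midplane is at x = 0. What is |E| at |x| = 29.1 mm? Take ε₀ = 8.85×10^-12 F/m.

E ≈ 2.46×10^6 N/C

The point |x| = 29.1 mm lies outside the slab (half-thickness 0.0166 m). A symmetric pillbox spanning the full slab encloses Q_enc = ρ·d·A.
Flux = 2EA ⇒ E = |ρ|d/(2ε₀), independent of distance outside.
E = (1.31e-3)(0.0332)/(2·8.85×10^-12) = 2.46e6 N/C.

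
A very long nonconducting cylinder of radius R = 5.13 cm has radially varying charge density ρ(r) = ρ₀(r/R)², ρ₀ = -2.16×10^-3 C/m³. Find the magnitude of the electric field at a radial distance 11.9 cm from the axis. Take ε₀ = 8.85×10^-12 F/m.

Choose a coaxial cylinder of radius r = 11.9 cm (arbitrary length L) as the Gaussian surface (r > R, full charge per length enclosed).
λ_enc = 2π ∫₀^R ρ₀(r'/R)^2 r' dr' = 2πρ₀R²/4 = -8.929e-6 C/m.
Since E is radial and uniform over the curved surface, Φ = E·2πrL = Q_enc/ε₀ = λ_enc L/ε₀.
E = |λ_enc|/(2πε₀r) = (8.929×10^-6)/(2π·8.85×10^-12·0.119) = 1.35×10^6 N/C.

|E| = 1.35×10^6 N/C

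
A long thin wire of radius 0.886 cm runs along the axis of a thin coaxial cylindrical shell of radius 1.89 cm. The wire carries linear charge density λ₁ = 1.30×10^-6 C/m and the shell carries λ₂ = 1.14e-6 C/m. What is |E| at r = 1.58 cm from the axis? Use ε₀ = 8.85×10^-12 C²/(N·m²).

By cylindrical symmetry E is radial; use a coaxial Gaussian cylinder of radius 1.58 cm and length L (between the conductors, 0.886 cm < r < 1.89 cm).
The shell at 1.89 cm lies outside the Gaussian surface, so λ_enc = λ₁ = 1.30e-6 C/m.
Since E is radial and uniform over the curved surface, Φ = E·2πrL = Q_enc/ε₀ = λ_enc L/ε₀.
E = |λ_enc|/(2πε₀r) = (1.30×10^-6)/(2π·8.85×10^-12·0.0158) = 1.48×10^6 N/C.

E = 1.48e6 N/C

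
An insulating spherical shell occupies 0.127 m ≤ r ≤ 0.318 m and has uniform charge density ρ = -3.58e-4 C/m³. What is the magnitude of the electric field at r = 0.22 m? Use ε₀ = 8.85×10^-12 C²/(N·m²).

E ≈ 2.40×10^6 N/C

Use a concentric Gaussian sphere at r = 0.22 m (within the shell material, 0.127 m < r < 0.318 m).
Only the shell between 0.127 m and r is enclosed: Q_enc = ρ·(4π/3)(r³ − a³) = (-3.58×10^-4)·(4π/3)·((0.22)³ − (0.127)³) = -1.29e-5 C.
Gauss's law: E·4πr² = Q_enc/ε₀.
E = |Q_enc|/(4πε₀r²) = (1.29×10^-5)/(4π·8.85×10^-12·(0.22)²) = 2.40×10^6 N/C.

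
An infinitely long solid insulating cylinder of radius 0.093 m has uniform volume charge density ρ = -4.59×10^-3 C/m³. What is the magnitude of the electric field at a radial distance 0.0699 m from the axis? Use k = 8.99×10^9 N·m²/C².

Coaxial Gaussian cylinder, radius r = 0.0699 m, length L (r < R).
Charge inside radius r per length L is ρ·πr²·L, so λ_enc = ρπr² = -7.046×10^-5 C/m.
By Gauss's law (flux through the curved wall only), E·2πrL = λ_enc L/ε₀.
E = 2k|λ_enc|/r = 2(8.99×10^9)(7.046×10^-5)/(0.0699) = 1.81×10^7 N/C.

|E| ≈ 1.81×10^7 V/m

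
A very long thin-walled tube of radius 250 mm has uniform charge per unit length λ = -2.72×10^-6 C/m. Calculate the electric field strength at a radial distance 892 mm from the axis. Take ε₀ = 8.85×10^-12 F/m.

Coaxial Gaussian cylinder, radius r = 892 mm, length L (r > 250 mm).
The full line charge is enclosed: λ_enc = -2.72e-6 C/m.
Since E is radial and uniform over the curved surface, Φ = E·2πrL = Q_enc/ε₀ = λ_enc L/ε₀.
E = |λ_enc|/(2πε₀r) = (2.72×10^-6)/(2π·8.85×10^-12·0.892) = 5.48e4 N/C.

E ≈ 5.48×10^4 N/C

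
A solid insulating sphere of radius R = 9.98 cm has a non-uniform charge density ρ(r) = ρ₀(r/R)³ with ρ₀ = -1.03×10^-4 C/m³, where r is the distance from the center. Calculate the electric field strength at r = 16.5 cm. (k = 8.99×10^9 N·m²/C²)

|E| = 7.08×10^4 N/C

Use a concentric Gaussian sphere at r = 16.5 cm (r > R, all charge enclosed).
Q_enc = 4π ∫₀^R ρ₀(r'/R)^3 r'² dr' = 4πρ₀R³/6 = -2.144×10^-7 C.
By Gauss's law, ∮E·dA = E·4πr² = Q_enc/ε₀.
E = k|Q_enc|/r² = (8.99×10^9)(2.144e-7)/(0.165)² = 7.08e4 N/C.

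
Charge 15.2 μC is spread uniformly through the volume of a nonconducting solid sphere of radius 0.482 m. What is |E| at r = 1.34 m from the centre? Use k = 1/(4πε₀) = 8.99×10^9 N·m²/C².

|E| = 7.61e4 N/C

Use a concentric Gaussian sphere at r = 1.34 m (r > R, so the entire charge is enclosed).
Q_enc = 15.2 μC = 1.52×10^-5 C.
Since E is radial and uniform over the Gaussian sphere, Φ = E·4πr² = Q_enc/ε₀.
E = k|Q_enc|/r² = (8.99×10^9)(1.52×10^-5)/(1.34)² = 7.61×10^4 N/C.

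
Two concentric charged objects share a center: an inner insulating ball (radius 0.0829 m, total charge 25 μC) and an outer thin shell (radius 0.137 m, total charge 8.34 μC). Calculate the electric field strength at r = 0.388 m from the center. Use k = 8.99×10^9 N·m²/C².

Use a concentric Gaussian sphere at r = 0.388 m (r > 0.137 m, enclosing both).
Q_enc = (25 μC) + (8.34 μC) = 3.334×10^-5 C.
By Gauss's law, ∮E·dA = E·4πr² = Q_enc/ε₀.
E = k|Q_enc|/r² = (8.99×10^9)(3.334×10^-5)/(0.388)² = 1.99e6 N/C.

E = 1.99×10^6 V/m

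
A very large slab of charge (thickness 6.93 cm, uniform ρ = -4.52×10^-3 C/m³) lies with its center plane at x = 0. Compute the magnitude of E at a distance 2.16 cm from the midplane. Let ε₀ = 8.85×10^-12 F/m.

|E| ≈ 1.10×10^7 N/C

By symmetry E is perpendicular to the slab. A Gaussian pillbox from −2.16 cm to +2.16 cm (face area A) lies entirely within the slab.
Q_enc = ρ·(2x)·A and flux = 2EA, so 2EA = 2ρxA/ε₀ ⇒ E = |ρ|x/ε₀.
E = (4.52×10^-3)(0.0216)/(8.85×10^-12) = 1.10×10^7 N/C.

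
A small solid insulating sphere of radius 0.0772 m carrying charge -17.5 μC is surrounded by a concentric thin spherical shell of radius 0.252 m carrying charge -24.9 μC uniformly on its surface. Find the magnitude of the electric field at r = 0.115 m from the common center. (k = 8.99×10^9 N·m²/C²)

|E| ≈ 1.19×10^7 V/m

Use a concentric Gaussian sphere at r = 0.115 m (between the bodies, 0.0772 m < r < 0.252 m).
Only the inner charge is enclosed; the outer shell contributes nothing inside itself. Q_enc = -17.5 μC = -1.75e-5 C.
Since E is radial and uniform over the Gaussian sphere, Φ = E·4πr² = Q_enc/ε₀.
E = k|Q_enc|/r² = (8.99×10^9)(1.75×10^-5)/(0.115)² = 1.19e7 N/C.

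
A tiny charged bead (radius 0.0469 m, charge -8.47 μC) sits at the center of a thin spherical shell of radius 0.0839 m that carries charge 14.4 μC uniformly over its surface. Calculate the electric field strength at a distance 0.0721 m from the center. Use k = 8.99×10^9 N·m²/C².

Symmetry ⇒ E = E(r) r̂. Gaussian sphere of radius r = 0.0721 m (between the bodies, 0.0469 m < r < 0.0839 m).
Only the inner charge is enclosed; the outer shell contributes nothing inside itself. Q_enc = -8.47 μC = -8.47×10^-6 C.
Applying ∮E·dA = Q_enc/ε₀ with Φ = E(4πr²):
E = k|Q_enc|/r² = (8.99×10^9)(8.47×10^-6)/(0.0721)² = 1.46e7 N/C.

|E| ≈ 1.46×10^7 V/m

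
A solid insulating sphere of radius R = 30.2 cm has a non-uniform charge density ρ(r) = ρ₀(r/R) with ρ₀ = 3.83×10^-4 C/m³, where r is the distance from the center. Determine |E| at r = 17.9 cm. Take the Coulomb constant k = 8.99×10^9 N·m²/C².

1.15×10^6 N/C

Take a concentric spherical Gaussian surface of radius r = 17.9 cm (r < R).
Q_enc = ∫₀^r ρ(r')·4πr'² dr' = (4πρ₀/R) ∫₀^r r'^3 dr' = 4πρ₀ r^4/(4·R) = 4.09×10^-6 C.
By Gauss's law, ∮E·dA = E·4πr² = Q_enc/ε₀.
E = k|Q_enc|/r² = (8.99×10^9)(4.09×10^-6)/(0.179)² = 1.15e6 N/C.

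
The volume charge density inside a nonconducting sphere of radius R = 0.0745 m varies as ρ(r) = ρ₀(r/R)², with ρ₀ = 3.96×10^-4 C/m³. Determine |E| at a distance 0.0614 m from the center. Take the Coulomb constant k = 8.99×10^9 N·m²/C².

E = 3.73×10^5 N/C

By spherical symmetry E is radial; choose a Gaussian sphere of radius r = 0.0614 m (r < R).
Q_enc = ∫₀^r ρ(r')·4πr'² dr' = (4πρ₀/R²) ∫₀^r r'^4 dr' = 4πρ₀ r^5/(5·R²) = 1.565×10^-7 C.
Gauss's law: E·4πr² = Q_enc/ε₀.
E = k|Q_enc|/r² = (8.99×10^9)(1.565×10^-7)/(0.0614)² = 3.73e5 N/C.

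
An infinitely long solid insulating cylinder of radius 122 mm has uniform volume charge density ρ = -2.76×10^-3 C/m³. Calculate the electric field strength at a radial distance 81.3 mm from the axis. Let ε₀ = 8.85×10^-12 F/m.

1.27×10^7 V/m

By cylindrical symmetry E is radial; use a coaxial Gaussian cylinder of radius 81.3 mm and length L (r < R).
Charge inside radius r per length L is ρ·πr²·L, so λ_enc = ρπr² = -5.731×10^-5 C/m.
Gauss's law: E·2πrL = λ_enc L/ε₀.
E = |λ_enc|/(2πε₀r) = (5.731×10^-5)/(2π·8.85×10^-12·0.0813) = 1.27×10^7 N/C.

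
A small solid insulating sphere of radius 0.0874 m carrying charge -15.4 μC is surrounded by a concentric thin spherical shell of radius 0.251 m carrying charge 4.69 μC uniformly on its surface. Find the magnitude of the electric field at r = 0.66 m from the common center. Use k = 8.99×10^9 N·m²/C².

By spherical symmetry E is radial; choose a Gaussian sphere of radius r = 0.66 m (r > 0.251 m, enclosing both).
Q_enc = (-15.4 μC) + (4.69 μC) = -1.071×10^-5 C.
By Gauss's law, ∮E·dA = E·4πr² = Q_enc/ε₀.
E = k|Q_enc|/r² = (8.99×10^9)(1.071e-5)/(0.66)² = 2.21e5 N/C.

2.21×10^5 V/m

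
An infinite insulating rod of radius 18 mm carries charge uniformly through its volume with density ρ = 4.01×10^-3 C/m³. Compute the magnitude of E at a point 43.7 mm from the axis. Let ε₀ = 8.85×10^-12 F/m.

Take a coaxial cylindrical Gaussian surface of radius r = 43.7 mm and length L (r > 18 mm, full cross-section enclosed).
λ_enc = ρ·πR² = (4.01×10^-3)π(0.018)² = 4.082×10^-6 C/m.
Applying ∮E·dA = Q_enc/ε₀ with the end caps contributing no flux:
E = |λ_enc|/(2πε₀r) = (4.082×10^-6)/(2π·8.85×10^-12·0.0437) = 1.68×10^6 N/C.

E = 1.68e6 N/C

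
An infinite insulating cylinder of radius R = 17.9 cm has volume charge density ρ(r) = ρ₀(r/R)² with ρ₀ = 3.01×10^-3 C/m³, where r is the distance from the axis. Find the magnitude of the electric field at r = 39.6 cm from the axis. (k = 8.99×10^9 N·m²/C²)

Coaxial Gaussian cylinder, radius r = 39.6 cm, length L (r > R, full charge per length enclosed).
λ_enc = 2π ∫₀^R ρ₀(r'/R)^2 r' dr' = 2πρ₀R²/4 = 1.515×10^-4 C/m.
Applying ∮E·dA = Q_enc/ε₀ with the end caps contributing no flux:
E = 2k|λ_enc|/r = 2(8.99×10^9)(1.515e-4)/(0.396) = 6.88e6 N/C.

E = 6.88×10^6 V/m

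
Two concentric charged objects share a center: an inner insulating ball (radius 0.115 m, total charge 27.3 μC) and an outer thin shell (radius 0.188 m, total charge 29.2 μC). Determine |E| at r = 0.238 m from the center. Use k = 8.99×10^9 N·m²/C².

E = 8.97×10^6 N/C

Take a concentric spherical Gaussian surface of radius r = 0.238 m (r > 0.188 m, enclosing both).
Q_enc = (27.3 μC) + (29.2 μC) = 5.65×10^-5 C.
By Gauss's law, ∮E·dA = E·4πr² = Q_enc/ε₀.
E = k|Q_enc|/r² = (8.99×10^9)(5.65e-5)/(0.238)² = 8.97×10^6 N/C.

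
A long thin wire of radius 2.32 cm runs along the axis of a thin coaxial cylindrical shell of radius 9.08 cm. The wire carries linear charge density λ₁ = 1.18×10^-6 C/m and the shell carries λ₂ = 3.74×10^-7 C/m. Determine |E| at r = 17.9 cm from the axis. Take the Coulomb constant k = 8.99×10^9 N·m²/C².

Choose a coaxial cylinder of radius r = 17.9 cm (arbitrary length L) as the Gaussian surface (r > 9.08 cm, enclosing both).
λ_enc = λ₁ + λ₂ = (1.18×10^-6) + (3.74e-7) = 1.554×10^-6 C/m.
By Gauss's law (flux through the curved wall only), E·2πrL = λ_enc L/ε₀.
E = 2k|λ_enc|/r = 2(8.99×10^9)(1.554e-6)/(0.179) = 1.56×10^5 N/C.

1.56×10^5 N/C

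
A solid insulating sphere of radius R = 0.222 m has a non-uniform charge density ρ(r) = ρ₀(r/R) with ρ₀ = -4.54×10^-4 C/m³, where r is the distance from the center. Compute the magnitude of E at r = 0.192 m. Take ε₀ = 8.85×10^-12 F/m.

|E| ≈ 2.13e6 V/m

Use a concentric Gaussian sphere at r = 0.192 m (r < R).
Q_enc = ∫₀^r ρ(r')·4πr'² dr' = (4πρ₀/R) ∫₀^r r'^3 dr' = 4πρ₀ r^4/(4·R) = -8.731×10^-6 C.
By Gauss's law, ∮E·dA = E·4πr² = Q_enc/ε₀.
E = |Q_enc|/(4πε₀r²) = (8.731e-6)/(4π·8.85×10^-12·(0.192)²) = 2.13×10^6 N/C.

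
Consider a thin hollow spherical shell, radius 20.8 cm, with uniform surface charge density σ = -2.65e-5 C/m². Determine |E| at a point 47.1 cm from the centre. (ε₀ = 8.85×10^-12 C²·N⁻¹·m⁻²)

E ≈ 5.84×10^5 N/C

By spherical symmetry E is radial; choose a Gaussian sphere of radius r = 47.1 cm (r > 20.8 cm).
The entire shell is enclosed: Q_enc = σ·4πR² = (-2.65×10^-5)·4π·(0.208)² = -1.441×10^-5 C.
Applying ∮E·dA = Q_enc/ε₀ with Φ = E(4πr²):
E = |Q_enc|/(4πε₀r²) = (1.441×10^-5)/(4π·8.85×10^-12·(0.471)²) = 5.84×10^5 N/C.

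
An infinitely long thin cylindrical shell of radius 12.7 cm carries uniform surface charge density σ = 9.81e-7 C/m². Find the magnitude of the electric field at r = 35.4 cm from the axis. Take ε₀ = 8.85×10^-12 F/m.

|E| = 3.98e4 N/C

By cylindrical symmetry E is radial; use a coaxial Gaussian cylinder of radius 35.4 cm and length L (r > 12.7 cm).
The whole shell is enclosed: λ_enc = σ·2πR = (9.81e-7)·2π·(0.127) = 7.828e-7 C/m.
By Gauss's law (flux through the curved wall only), E·2πrL = λ_enc L/ε₀.
E = |λ_enc|/(2πε₀r) = (7.828×10^-7)/(2π·8.85×10^-12·0.354) = 3.98×10^4 N/C.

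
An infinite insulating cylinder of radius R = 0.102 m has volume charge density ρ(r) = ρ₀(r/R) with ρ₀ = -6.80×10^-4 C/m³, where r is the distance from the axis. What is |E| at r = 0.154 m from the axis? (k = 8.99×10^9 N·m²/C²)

Choose a coaxial cylinder of radius r = 0.154 m (arbitrary length L) as the Gaussian surface (r > R, full charge per length enclosed).
λ_enc = 2π ∫₀^R ρ₀(r'/R)^1 r' dr' = 2πρ₀R²/3 = -1.482×10^-5 C/m.
Gauss's law: E·2πrL = λ_enc L/ε₀.
E = 2k|λ_enc|/r = 2(8.99×10^9)(1.482e-5)/(0.154) = 1.73×10^6 N/C.

|E| = 1.73×10^6 N/C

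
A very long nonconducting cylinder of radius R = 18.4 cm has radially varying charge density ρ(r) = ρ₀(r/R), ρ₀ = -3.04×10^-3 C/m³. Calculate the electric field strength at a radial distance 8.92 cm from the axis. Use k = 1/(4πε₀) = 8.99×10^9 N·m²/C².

|E| = 4.95×10^6 V/m

Choose a coaxial cylinder of radius r = 8.92 cm (arbitrary length L) as the Gaussian surface (r < R).
Integrating ρ over the cross-section to radius r: λ_enc = (2πρ₀/R) ∫₀^r r'^2 dr' = 2πρ₀ r^3/(3·R) = -2.456×10^-5 C/m.
Since E is radial and uniform over the curved surface, Φ = E·2πrL = Q_enc/ε₀ = λ_enc L/ε₀.
E = 2k|λ_enc|/r = 2(8.99×10^9)(2.456×10^-5)/(0.0892) = 4.95×10^6 N/C.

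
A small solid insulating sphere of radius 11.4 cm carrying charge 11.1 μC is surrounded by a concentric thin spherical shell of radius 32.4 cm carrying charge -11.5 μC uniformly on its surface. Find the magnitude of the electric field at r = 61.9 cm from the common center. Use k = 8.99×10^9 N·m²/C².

By spherical symmetry E is radial; choose a Gaussian sphere of radius r = 61.9 cm (r > 32.4 cm, enclosing both).
Q_enc = (11.1 μC) + (-11.5 μC) = -4.00×10^-7 C.
Applying ∮E·dA = Q_enc/ε₀ with Φ = E(4πr²):
E = k|Q_enc|/r² = (8.99×10^9)(4.00×10^-7)/(0.619)² = 9.39e3 N/C.

|E| = 9.39e3 N/C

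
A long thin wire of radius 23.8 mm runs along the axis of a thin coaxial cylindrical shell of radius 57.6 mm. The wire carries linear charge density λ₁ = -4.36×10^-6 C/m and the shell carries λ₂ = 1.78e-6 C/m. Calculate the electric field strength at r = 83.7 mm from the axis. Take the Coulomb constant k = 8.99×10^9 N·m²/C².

By cylindrical symmetry E is radial; use a coaxial Gaussian cylinder of radius 83.7 mm and length L (r > 57.6 mm, enclosing both).
λ_enc = λ₁ + λ₂ = (-4.36×10^-6) + (1.78×10^-6) = -2.58×10^-6 C/m.
Applying ∮E·dA = Q_enc/ε₀ with the end caps contributing no flux:
E = 2k|λ_enc|/r = 2(8.99×10^9)(2.58×10^-6)/(0.0837) = 5.54×10^5 N/C.

E ≈ 5.54×10^5 V/m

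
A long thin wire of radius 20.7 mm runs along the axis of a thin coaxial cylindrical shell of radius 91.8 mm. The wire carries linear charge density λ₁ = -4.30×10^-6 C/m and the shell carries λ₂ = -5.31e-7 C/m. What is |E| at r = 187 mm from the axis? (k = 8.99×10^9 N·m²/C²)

E = 4.64e5 N/C

By cylindrical symmetry E is radial; use a coaxial Gaussian cylinder of radius 187 mm and length L (r > 91.8 mm, enclosing both).
λ_enc = λ₁ + λ₂ = (-4.30×10^-6) + (-5.31e-7) = -4.831×10^-6 C/m.
Applying ∮E·dA = Q_enc/ε₀ with the end caps contributing no flux:
E = 2k|λ_enc|/r = 2(8.99×10^9)(4.831×10^-6)/(0.187) = 4.64×10^5 N/C.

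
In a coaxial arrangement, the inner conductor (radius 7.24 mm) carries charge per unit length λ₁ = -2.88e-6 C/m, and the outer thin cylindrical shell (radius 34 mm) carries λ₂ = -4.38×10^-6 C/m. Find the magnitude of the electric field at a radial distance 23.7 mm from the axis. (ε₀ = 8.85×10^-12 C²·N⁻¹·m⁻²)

By cylindrical symmetry E is radial; use a coaxial Gaussian cylinder of radius 23.7 mm and length L (between the conductors, 7.24 mm < r < 34 mm).
Only the inner wire is enclosed; the outer shell contributes nothing inside itself. λ_enc = λ₁ = -2.88×10^-6 C/m.
Gauss's law: E·2πrL = λ_enc L/ε₀.
E = |λ_enc|/(2πε₀r) = (2.88×10^-6)/(2π·8.85×10^-12·0.0237) = 2.19×10^6 N/C.

E ≈ 2.19×10^6 V/m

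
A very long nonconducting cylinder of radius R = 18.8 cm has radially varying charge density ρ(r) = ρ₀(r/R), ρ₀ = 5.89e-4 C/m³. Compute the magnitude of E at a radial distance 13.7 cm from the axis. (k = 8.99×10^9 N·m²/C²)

E = 2.21e6 N/C

Coaxial Gaussian cylinder, radius r = 13.7 cm, length L (r < R).
λ_enc = ∫₀^r ρ(r')·2πr' dr' = (2πρ₀/R)·r^3/3 = 1.687×10^-5 C/m.
Applying ∮E·dA = Q_enc/ε₀ with the end caps contributing no flux:
E = 2k|λ_enc|/r = 2(8.99×10^9)(1.687×10^-5)/(0.137) = 2.21×10^6 N/C.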